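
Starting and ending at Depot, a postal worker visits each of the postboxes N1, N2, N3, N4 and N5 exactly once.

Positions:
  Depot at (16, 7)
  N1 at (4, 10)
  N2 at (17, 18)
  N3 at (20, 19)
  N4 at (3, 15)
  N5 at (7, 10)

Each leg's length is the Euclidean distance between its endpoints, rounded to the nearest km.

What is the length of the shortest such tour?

There are 60 distinct closed tours to check (reversals are equivalent).
Depot→N1→N2→N3→N4→N5→Depot: 12+15+3+17+6+9 = 62
Depot→N1→N2→N3→N5→N4→Depot: 12+15+3+16+6+15 = 67
Depot→N1→N2→N4→N3→N5→Depot: 12+15+14+17+16+9 = 83
Depot→N1→N2→N4→N5→N3→Depot: 12+15+14+6+16+13 = 76
Depot→N1→N2→N5→N3→N4→Depot: 12+15+13+16+17+15 = 88
Depot→N1→N2→N5→N4→N3→Depot: 12+15+13+6+17+13 = 76
Depot→N1→N3→N2→N4→N5→Depot: 12+18+3+14+6+9 = 62
Depot→N1→N3→N2→N5→N4→Depot: 12+18+3+13+6+15 = 67
Depot→N1→N3→N4→N2→N5→Depot: 12+18+17+14+13+9 = 83
Depot→N1→N3→N4→N5→N2→Depot: 12+18+17+6+13+11 = 77
Depot→N1→N3→N5→N2→N4→Depot: 12+18+16+13+14+15 = 88
Depot→N1→N3→N5→N4→N2→Depot: 12+18+16+6+14+11 = 77
Depot→N1→N4→N2→N3→N5→Depot: 12+5+14+3+16+9 = 59
Depot→N1→N4→N2→N5→N3→Depot: 12+5+14+13+16+13 = 73
… (46 more)
Depot→N3→N2→N4→N1→N5→Depot: 13+3+14+5+3+9 = 47  ← best
The minimum is 47.
One optimal route: Depot → N3 → N2 → N4 → N1 → N5 → Depot (or its reverse).

Minimum total distance: 47 km.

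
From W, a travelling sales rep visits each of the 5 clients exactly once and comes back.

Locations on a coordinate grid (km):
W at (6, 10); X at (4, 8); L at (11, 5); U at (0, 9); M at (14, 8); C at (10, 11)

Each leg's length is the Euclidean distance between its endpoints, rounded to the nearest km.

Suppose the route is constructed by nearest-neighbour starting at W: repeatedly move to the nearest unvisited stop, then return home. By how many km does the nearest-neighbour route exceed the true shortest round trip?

The nearest-neighbour route is 2 km longer than optimal.

W: X=3, C=4, U=6, L=7, M=8 ⇒ X
X: U=4, C=7, L=8, M=10 ⇒ U
U: C=10, L=12, M=14 ⇒ C
C: M=5, L=6 ⇒ M
M: L=4 ⇒ L
NN route W → X → U → C → M → L → W costs 33.
Optimal: W → U → X → L → M → C → W costs 31 (by enumerating all 60 distinct tours).
Excess = 33 − 31 = 2.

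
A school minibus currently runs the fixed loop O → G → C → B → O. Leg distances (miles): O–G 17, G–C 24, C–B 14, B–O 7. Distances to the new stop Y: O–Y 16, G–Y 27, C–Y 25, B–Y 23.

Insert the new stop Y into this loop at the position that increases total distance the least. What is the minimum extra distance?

Minimum extra distance: 26 miles, inserting Y between O and G.

Insertion cost between consecutive stops i–j is d(i,Y) + d(Y,j) − d(i,j):
  between O and G: 16 + 27 − 17 = 26
  between G and C: 27 + 25 − 24 = 28
  between C and B: 25 + 23 − 14 = 34
  between B and O: 23 + 16 − 7 = 32
Cheapest insertion is between O and G, adding 26.
New total = 62 + 26 = 88.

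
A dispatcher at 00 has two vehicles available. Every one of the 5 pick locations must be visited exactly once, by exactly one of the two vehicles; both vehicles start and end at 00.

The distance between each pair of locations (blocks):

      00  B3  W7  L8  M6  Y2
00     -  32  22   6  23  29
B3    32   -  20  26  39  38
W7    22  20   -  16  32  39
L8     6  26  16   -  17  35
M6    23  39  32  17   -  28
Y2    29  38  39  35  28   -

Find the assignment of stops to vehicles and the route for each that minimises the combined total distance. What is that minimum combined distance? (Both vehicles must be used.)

143 blocks — the smallest possible combined total.

There are 2^4 − 1 = 15 ways to divide the 5 stops into two non-empty groups. For each, the best each vehicle can do is its own shortest tour through its group:
  {B3} + {W7, L8, M6, Y2}: 64 + 111 = 175
  {W7} + {B3, L8, M6, Y2}: 44 + 121 = 165
  {B3, W7} + {L8, M6, Y2}: 74 + 80 = 154
  {L8} + {B3, W7, M6, Y2}: 12 + 131 = 143
  {B3, L8} + {W7, M6, Y2}: 64 + 111 = 175
  {W7, L8} + {B3, M6, Y2}: 44 + 121 = 165
  … (15 splits in total)
Best: vehicle 1 00 → L8 → 00 = 12; vehicle 2 00 → W7 → B3 → Y2 → M6 → 00 = 131; combined 143.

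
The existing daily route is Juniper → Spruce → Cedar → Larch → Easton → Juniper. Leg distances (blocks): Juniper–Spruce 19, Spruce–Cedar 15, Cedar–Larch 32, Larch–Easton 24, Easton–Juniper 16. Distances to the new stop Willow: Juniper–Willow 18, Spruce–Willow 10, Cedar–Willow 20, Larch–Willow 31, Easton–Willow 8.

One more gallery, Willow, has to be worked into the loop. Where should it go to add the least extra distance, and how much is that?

Insertion cost between consecutive stops i–j is d(i,Willow) + d(Willow,j) − d(i,j):
  between Juniper and Spruce: 18 + 10 − 19 = 9
  between Spruce and Cedar: 10 + 20 − 15 = 15
  between Cedar and Larch: 20 + 31 − 32 = 19
  between Larch and Easton: 31 + 8 − 24 = 15
  between Easton and Juniper: 8 + 18 − 16 = 10
Cheapest insertion is between Juniper and Spruce, adding 9.
New total = 106 + 9 = 115.

Adding 9 blocks by placing Willow on the Juniper–Spruce leg.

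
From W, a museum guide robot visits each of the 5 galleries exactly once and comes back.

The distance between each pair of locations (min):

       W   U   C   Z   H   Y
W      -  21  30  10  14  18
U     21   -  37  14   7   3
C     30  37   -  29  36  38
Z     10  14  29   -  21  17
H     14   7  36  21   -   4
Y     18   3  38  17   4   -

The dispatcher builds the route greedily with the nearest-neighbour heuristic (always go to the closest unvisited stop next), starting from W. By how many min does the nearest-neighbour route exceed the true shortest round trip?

W: Z=10, H=14, Y=18, U=21, C=30 ⇒ Z
Z: U=14, Y=17, H=21, C=29 ⇒ U
U: Y=3, H=7, C=37 ⇒ Y
Y: H=4, C=38 ⇒ H
H: C=36 ⇒ C
NN route W → Z → U → Y → H → C → W costs 97.
Optimal: W → C → Z → U → Y → H → W costs 94 (by enumerating all 60 distinct tours).
Excess = 97 − 94 = 3.

3 min longer than the optimal tour.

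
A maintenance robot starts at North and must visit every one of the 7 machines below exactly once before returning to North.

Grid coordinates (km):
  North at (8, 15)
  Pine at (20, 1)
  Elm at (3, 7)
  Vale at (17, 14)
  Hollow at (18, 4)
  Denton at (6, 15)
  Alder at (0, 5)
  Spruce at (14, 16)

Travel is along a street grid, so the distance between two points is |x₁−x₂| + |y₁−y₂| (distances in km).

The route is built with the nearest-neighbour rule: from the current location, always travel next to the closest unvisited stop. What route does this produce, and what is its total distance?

At North the remaining stops are Denton 2, Spruce 7, Vale 10, Elm 13, Alder 18, Hollow 21, Pine 26; go to Denton.
At Denton the remaining stops are Spruce 9, Elm 11, Vale 12, Alder 16, Hollow 23, Pine 28; go to Spruce.
At Spruce the remaining stops are Vale 5, Hollow 16, Elm 20, Pine 21, Alder 25; go to Vale.
At Vale the remaining stops are Hollow 11, Pine 16, Elm 21, Alder 26; go to Hollow.
At Hollow the remaining stops are Pine 5, Elm 18, Alder 19; go to Pine.
At Pine the remaining stops are Elm 23, Alder 24; go to Elm.
At Elm the remaining stops are Alder 5; go to Alder.
Return Alder→North: 18.
Total = 2 + 9 + 5 + 11 + 5 + 23 + 5 + 18 = 78.

Nearest-neighbour total = 78 km; route North → Denton → Spruce → Vale → Hollow → Pine → Elm → Alder → North.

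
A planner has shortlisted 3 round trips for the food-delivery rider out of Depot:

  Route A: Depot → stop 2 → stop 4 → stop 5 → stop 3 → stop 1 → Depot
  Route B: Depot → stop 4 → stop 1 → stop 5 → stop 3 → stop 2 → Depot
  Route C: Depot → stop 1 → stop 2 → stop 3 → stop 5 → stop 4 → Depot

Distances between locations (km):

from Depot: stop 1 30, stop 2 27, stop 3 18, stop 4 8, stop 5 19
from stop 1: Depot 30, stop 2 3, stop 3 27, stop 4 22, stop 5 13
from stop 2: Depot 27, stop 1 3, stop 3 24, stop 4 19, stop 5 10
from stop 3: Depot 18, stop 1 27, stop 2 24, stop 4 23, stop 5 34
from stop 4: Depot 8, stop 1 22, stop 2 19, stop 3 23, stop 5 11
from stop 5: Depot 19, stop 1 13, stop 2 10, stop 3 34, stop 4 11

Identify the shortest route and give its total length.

110 km — Route C is the shortest.

Route A: 27 + 19 + 11 + 34 + 27 + 30 = 148
Route B: 8 + 22 + 13 + 34 + 24 + 27 = 128
Route C: 30 + 3 + 24 + 34 + 11 + 8 = 110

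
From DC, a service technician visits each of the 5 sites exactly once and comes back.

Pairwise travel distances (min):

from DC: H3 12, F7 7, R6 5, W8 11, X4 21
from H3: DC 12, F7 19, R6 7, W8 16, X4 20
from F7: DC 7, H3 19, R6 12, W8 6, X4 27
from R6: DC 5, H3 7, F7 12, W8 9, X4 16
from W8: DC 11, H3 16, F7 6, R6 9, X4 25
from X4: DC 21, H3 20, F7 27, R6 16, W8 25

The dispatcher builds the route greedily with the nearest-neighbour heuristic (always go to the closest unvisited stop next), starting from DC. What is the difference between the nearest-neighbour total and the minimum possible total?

The nearest-neighbour route is 12 min longer than optimal.

DC: R6=5, F7=7, W8=11, H3=12, X4=21 ⇒ R6
R6: H3=7, W8=9, F7=12, X4=16 ⇒ H3
H3: W8=16, F7=19, X4=20 ⇒ W8
W8: F7=6, X4=25 ⇒ F7
F7: X4=27 ⇒ X4
NN route DC → R6 → H3 → W8 → F7 → X4 → DC costs 82.
Optimal: DC → H3 → X4 → R6 → W8 → F7 → DC costs 70 (by enumerating all 60 distinct tours).
Excess = 82 − 70 = 12.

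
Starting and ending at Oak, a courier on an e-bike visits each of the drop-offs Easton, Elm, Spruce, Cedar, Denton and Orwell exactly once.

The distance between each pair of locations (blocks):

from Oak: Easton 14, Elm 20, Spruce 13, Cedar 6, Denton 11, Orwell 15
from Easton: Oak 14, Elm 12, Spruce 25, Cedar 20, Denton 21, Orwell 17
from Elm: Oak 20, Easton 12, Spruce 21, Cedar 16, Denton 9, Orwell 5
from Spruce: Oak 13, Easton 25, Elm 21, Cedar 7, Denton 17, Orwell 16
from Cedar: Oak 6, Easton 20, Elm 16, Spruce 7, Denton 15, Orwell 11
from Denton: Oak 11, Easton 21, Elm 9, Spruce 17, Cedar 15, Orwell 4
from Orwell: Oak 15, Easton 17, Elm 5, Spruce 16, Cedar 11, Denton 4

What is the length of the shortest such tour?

With 6 stops there are 6!/2 = 360 distinct round trips (a route and its reverse cost the same).
Oak → Easton → Elm → Spruce → Cedar → Denton → Orwell → Oak: 14+12+21+7+15+4+15 = 88
Oak → Easton → Elm → Spruce → Cedar → Orwell → Denton → Oak: 14+12+21+7+11+4+11 = 80
Oak → Easton → Elm → Spruce → Denton → Cedar → Orwell → Oak: 14+12+21+17+15+11+15 = 105
Oak → Easton → Elm → Spruce → Denton → Orwell → Cedar → Oak: 14+12+21+17+4+11+6 = 85
Oak → Easton → Elm → Spruce → Orwell → Cedar → Denton → Oak: 14+12+21+16+11+15+11 = 100
Oak → Easton → Elm → Spruce → Orwell → Denton → Cedar → Oak: 14+12+21+16+4+15+6 = 88
Oak → Easton → Elm → Cedar → Spruce → Denton → Orwell → Oak: 14+12+16+7+17+4+15 = 85
Oak → Easton → Elm → Cedar → Spruce → Orwell → Denton → Oak: 14+12+16+7+16+4+11 = 80
… (352 more)
Oak → Easton → Elm → Orwell → Denton → Spruce → Cedar → Oak: 14+12+5+4+17+7+6 = 65  ← best
The minimum is 65.
One optimal route: Oak → Easton → Elm → Orwell → Denton → Spruce → Cedar → Oak (or its reverse).

65 blocks — the shortest possible round trip.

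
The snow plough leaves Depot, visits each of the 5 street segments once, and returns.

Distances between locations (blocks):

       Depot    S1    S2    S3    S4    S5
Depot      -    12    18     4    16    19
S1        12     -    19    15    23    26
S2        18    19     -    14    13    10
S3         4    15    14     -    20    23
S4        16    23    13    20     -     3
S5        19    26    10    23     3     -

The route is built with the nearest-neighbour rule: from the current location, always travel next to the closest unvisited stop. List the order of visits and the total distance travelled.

Nearest-neighbour total = 66 blocks; route Depot → S3 → S2 → S5 → S4 → S1 → Depot.

From Depot: distances to unvisited — S3=4, S1=12, S4=16, S2=18, S5=19. Nearest is S3 (4).
From S3: distances to unvisited — S2=14, S1=15, S4=20, S5=23. Nearest is S2 (14).
From S2: distances to unvisited — S5=10, S4=13, S1=19. Nearest is S5 (10).
From S5: distances to unvisited — S4=3, S1=26. Nearest is S4 (3).
From S4: distances to unvisited — S1=23. Nearest is S1 (23).
Return S1→Depot: 12.
Total = 4 + 14 + 10 + 3 + 23 + 12 = 66.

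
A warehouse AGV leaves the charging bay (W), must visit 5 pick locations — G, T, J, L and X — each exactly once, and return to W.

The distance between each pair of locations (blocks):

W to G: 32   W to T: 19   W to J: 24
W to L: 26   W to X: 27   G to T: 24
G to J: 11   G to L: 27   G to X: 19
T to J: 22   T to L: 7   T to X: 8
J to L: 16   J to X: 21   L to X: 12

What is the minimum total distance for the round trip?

Shortest round trip = 92 blocks.

There are 60 distinct closed tours to check (reversals are equivalent).
W - G - T - J - L - X - W: 32+24+22+16+12+27 = 133
W - G - T - J - X - L - W: 32+24+22+21+12+26 = 137
W - G - T - L - J - X - W: 32+24+7+16+21+27 = 127
W - G - T - L - X - J - W: 32+24+7+12+21+24 = 120
W - G - T - X - J - L - W: 32+24+8+21+16+26 = 127
W - G - T - X - L - J - W: 32+24+8+12+16+24 = 116
W - G - J - T - L - X - W: 32+11+22+7+12+27 = 111
W - G - J - T - X - L - W: 32+11+22+8+12+26 = 111
W - G - J - L - T - X - W: 32+11+16+7+8+27 = 101
W - G - J - L - X - T - W: 32+11+16+12+8+19 = 98
W - G - J - X - T - L - W: 32+11+21+8+7+26 = 105
W - G - J - X - L - T - W: 32+11+21+12+7+19 = 102
W - G - L - T - J - X - W: 32+27+7+22+21+27 = 136
W - G - L - T - X - J - W: 32+27+7+8+21+24 = 119
… (46 more)
W - T - L - X - G - J - W: 19+7+12+19+11+24 = 92  ← best
The minimum is 92.
One optimal route: W → T → L → X → G → J → W (or its reverse).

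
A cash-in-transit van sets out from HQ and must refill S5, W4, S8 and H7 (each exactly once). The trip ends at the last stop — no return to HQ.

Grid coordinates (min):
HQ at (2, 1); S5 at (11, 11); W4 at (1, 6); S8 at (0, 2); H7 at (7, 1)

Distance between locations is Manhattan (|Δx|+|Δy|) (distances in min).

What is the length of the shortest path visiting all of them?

Shortest open route: 33 min.

There are 4! = 24 possible orderings.
HQ→S5→W4→S8→H7: 19+15+5+8 = 47
HQ→S5→W4→H7→S8: 19+15+11+8 = 53
HQ→S5→S8→W4→H7: 19+20+5+11 = 55
HQ→S5→S8→H7→W4: 19+20+8+11 = 58
HQ→S5→H7→W4→S8: 19+14+11+5 = 49
HQ→S5→H7→S8→W4: 19+14+8+5 = 46
HQ→W4→S5→S8→H7: 6+15+20+8 = 49
HQ→W4→S5→H7→S8: 6+15+14+8 = 43
HQ→W4→S8→S5→H7: 6+5+20+14 = 45
HQ→W4→S8→H7→S5: 6+5+8+14 = 33
HQ→W4→H7→S5→S8: 6+11+14+20 = 51
HQ→W4→H7→S8→S5: 6+11+8+20 = 45
HQ→S8→S5→W4→H7: 3+20+15+11 = 49
HQ→S8→S5→H7→W4: 3+20+14+11 = 48
… (10 more)
The minimum is 33.
One shortest path: HQ → W4 → S8 → H7 → S5.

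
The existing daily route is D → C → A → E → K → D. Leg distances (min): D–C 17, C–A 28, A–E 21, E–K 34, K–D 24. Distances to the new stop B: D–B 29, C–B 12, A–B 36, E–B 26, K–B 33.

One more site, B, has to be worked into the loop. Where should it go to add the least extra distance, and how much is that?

Adding 20 min by placing B on the C–A leg.

Insertion cost between consecutive stops i–j is d(i,B) + d(B,j) − d(i,j):
  between D and C: 29 + 12 − 17 = 24
  between C and A: 12 + 36 − 28 = 20
  between A and E: 36 + 26 − 21 = 41
  between E and K: 26 + 33 − 34 = 25
  between K and D: 33 + 29 − 24 = 38
Cheapest insertion is between C and A, adding 20.
New total = 124 + 20 = 144.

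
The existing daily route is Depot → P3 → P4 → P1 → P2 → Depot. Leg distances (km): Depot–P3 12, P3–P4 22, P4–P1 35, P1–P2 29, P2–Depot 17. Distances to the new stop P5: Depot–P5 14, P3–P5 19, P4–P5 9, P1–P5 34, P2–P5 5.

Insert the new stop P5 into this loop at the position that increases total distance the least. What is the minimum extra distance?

Insertion cost between consecutive stops i–j is d(i,P5) + d(P5,j) − d(i,j):
  between Depot and P3: 14 + 19 − 12 = 21
  between P3 and P4: 19 + 9 − 22 = 6
  between P4 and P1: 9 + 34 − 35 = 8
  between P1 and P2: 34 + 5 − 29 = 10
  between P2 and Depot: 5 + 14 − 17 = 2
Cheapest insertion is between P2 and Depot, adding 2.
New total = 115 + 2 = 117.

Adding 2 km by placing P5 on the P2–Depot leg.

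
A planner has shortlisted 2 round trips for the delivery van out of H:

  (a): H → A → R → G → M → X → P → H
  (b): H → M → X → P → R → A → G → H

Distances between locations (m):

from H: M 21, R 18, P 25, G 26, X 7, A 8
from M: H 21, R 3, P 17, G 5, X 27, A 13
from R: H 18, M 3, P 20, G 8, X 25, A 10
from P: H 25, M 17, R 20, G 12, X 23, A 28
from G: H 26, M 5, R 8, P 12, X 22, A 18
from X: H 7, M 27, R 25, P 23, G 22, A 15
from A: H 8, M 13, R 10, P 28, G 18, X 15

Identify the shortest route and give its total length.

(a): 8 + 10 + 8 + 5 + 27 + 23 + 25 = 106
(b): 21 + 27 + 23 + 20 + 10 + 18 + 26 = 145

Shortest is (a), total 106 m.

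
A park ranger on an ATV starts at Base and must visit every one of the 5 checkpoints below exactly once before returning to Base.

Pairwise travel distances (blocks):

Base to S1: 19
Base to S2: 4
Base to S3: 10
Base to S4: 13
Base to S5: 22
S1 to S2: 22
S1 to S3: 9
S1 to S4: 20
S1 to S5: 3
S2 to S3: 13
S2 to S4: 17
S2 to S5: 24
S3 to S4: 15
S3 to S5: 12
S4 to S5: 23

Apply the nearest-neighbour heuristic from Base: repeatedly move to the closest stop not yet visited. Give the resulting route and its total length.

Nearest-neighbour total = 65 blocks; route Base → S2 → S3 → S1 → S5 → S4 → Base.

At Base the remaining stops are S2 4, S3 10, S4 13, S1 19, S5 22; go to S2.
At S2 the remaining stops are S3 13, S4 17, S1 22, S5 24; go to S3.
At S3 the remaining stops are S1 9, S5 12, S4 15; go to S1.
At S1 the remaining stops are S5 3, S4 20; go to S5.
At S5 the remaining stops are S4 23; go to S4.
Return S4→Base: 13.
Total = 4 + 13 + 9 + 3 + 23 + 13 = 65.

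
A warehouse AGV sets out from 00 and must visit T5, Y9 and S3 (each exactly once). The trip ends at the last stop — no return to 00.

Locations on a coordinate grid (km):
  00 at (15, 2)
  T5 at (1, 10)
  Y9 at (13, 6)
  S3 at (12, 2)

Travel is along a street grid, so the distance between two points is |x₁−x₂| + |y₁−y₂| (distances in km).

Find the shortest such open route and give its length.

Shortest open route: 24 km.

There are 3! = 6 possible orderings.
00 - T5 - Y9 - S3: 22+16+5 = 43
00 - T5 - S3 - Y9: 22+19+5 = 46
00 - Y9 - T5 - S3: 6+16+19 = 41
00 - Y9 - S3 - T5: 6+5+19 = 30
00 - S3 - T5 - Y9: 3+19+16 = 38
00 - S3 - Y9 - T5: 3+5+16 = 24
The minimum is 24.
One shortest path: 00 → S3 → Y9 → T5.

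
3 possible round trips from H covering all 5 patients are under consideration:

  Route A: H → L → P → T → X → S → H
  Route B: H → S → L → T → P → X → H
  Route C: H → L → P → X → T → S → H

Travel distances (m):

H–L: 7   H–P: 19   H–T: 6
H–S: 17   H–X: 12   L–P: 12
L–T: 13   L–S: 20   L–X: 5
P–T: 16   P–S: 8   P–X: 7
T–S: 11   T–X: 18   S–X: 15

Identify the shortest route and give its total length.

Route A: 7 + 12 + 16 + 18 + 15 + 17 = 85
Route B: 17 + 20 + 13 + 16 + 7 + 12 = 85
Route C: 7 + 12 + 7 + 18 + 11 + 17 = 72

Shortest is Route C, total 72 m.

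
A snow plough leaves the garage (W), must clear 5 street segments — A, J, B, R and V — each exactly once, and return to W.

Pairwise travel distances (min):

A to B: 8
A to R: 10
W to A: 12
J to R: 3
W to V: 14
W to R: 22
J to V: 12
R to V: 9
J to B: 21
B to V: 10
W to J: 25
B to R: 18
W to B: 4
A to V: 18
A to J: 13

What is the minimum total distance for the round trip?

Minimum total distance: 51 min.

With 5 stops there are 5!/2 = 60 distinct round trips (a route and its reverse cost the same).
W → A → J → B → R → V → W: 12+13+21+18+9+14 = 87
W → A → J → B → V → R → W: 12+13+21+10+9+22 = 87
W → A → J → R → B → V → W: 12+13+3+18+10+14 = 70
W → A → J → R → V → B → W: 12+13+3+9+10+4 = 51
W → A → J → V → B → R → W: 12+13+12+10+18+22 = 87
W → A → J → V → R → B → W: 12+13+12+9+18+4 = 68
W → A → B → J → R → V → W: 12+8+21+3+9+14 = 67
W → A → B → J → V → R → W: 12+8+21+12+9+22 = 84
W → A → B → R → J → V → W: 12+8+18+3+12+14 = 67
W → A → B → R → V → J → W: 12+8+18+9+12+25 = 84
W → A → B → V → J → R → W: 12+8+10+12+3+22 = 67
W → A → B → V → R → J → W: 12+8+10+9+3+25 = 67
W → A → R → J → B → V → W: 12+10+3+21+10+14 = 70
W → A → R → J → V → B → W: 12+10+3+12+10+4 = 51
… (46 more)
The minimum is 51.
One optimal route: W → A → J → R → V → B → W (or its reverse).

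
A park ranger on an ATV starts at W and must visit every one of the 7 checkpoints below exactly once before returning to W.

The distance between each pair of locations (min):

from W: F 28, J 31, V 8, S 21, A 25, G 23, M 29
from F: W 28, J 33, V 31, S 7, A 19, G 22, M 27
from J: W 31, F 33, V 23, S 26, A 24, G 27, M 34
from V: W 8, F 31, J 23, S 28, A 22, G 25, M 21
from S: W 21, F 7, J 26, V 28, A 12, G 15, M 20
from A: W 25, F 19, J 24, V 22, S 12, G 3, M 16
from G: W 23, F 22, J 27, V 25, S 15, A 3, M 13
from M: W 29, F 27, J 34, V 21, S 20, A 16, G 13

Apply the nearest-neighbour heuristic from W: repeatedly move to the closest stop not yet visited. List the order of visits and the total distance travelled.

128 min along W → V → M → G → A → S → F → J → W.

At W the remaining stops are V 8, S 21, G 23, A 25, F 28, M 29, J 31; go to V.
At V the remaining stops are M 21, A 22, J 23, G 25, S 28, F 31; go to M.
At M the remaining stops are G 13, A 16, S 20, F 27, J 34; go to G.
At G the remaining stops are A 3, S 15, F 22, J 27; go to A.
At A the remaining stops are S 12, F 19, J 24; go to S.
At S the remaining stops are F 7, J 26; go to F.
At F the remaining stops are J 33; go to J.
Return J→W: 31.
Total = 8 + 21 + 13 + 3 + 12 + 7 + 33 + 31 = 128.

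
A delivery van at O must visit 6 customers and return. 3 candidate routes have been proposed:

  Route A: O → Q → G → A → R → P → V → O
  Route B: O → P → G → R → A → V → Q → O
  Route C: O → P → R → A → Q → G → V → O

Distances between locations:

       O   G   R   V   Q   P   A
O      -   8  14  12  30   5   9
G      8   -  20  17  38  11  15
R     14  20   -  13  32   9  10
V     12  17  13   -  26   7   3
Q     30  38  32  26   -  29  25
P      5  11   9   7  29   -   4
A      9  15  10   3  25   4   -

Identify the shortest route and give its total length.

105 — Route B is the shortest.

Route A: 30 + 38 + 15 + 10 + 9 + 7 + 12 = 121
Route B: 5 + 11 + 20 + 10 + 3 + 26 + 30 = 105
Route C: 5 + 9 + 10 + 25 + 38 + 17 + 12 = 116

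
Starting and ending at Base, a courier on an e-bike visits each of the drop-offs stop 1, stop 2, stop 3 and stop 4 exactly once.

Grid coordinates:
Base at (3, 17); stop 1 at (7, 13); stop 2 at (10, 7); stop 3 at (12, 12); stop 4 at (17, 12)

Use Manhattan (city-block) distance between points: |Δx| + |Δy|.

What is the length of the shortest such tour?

There are 12 distinct closed tours to check (reversals are equivalent).
Base - stop 1 - stop 2 - stop 3 - stop 4 - Base: 8+9+7+5+19 = 48
Base - stop 1 - stop 2 - stop 4 - stop 3 - Base: 8+9+12+5+14 = 48
Base - stop 1 - stop 3 - stop 2 - stop 4 - Base: 8+6+7+12+19 = 52
Base - stop 1 - stop 3 - stop 4 - stop 2 - Base: 8+6+5+12+17 = 48
Base - stop 1 - stop 4 - stop 2 - stop 3 - Base: 8+11+12+7+14 = 52
Base - stop 1 - stop 4 - stop 3 - stop 2 - Base: 8+11+5+7+17 = 48
Base - stop 2 - stop 1 - stop 3 - stop 4 - Base: 17+9+6+5+19 = 56
Base - stop 2 - stop 1 - stop 4 - stop 3 - Base: 17+9+11+5+14 = 56
Base - stop 2 - stop 3 - stop 1 - stop 4 - Base: 17+7+6+11+19 = 60
Base - stop 2 - stop 4 - stop 1 - stop 3 - Base: 17+12+11+6+14 = 60
Base - stop 3 - stop 1 - stop 2 - stop 4 - Base: 14+6+9+12+19 = 60
Base - stop 3 - stop 2 - stop 1 - stop 4 - Base: 14+7+9+11+19 = 60
The minimum is 48.
One optimal route: Base → stop 1 → stop 2 → stop 3 → stop 4 → Base (or its reverse).

48 — the shortest possible round trip.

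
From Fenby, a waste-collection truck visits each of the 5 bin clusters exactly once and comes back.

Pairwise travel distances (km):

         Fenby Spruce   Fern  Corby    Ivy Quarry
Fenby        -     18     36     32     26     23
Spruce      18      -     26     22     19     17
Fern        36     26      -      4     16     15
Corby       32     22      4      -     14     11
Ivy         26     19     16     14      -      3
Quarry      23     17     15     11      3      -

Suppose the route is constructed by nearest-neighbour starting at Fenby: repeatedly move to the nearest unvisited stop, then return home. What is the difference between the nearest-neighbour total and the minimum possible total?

Fenby: Spruce=18, Quarry=23, Ivy=26, Corby=32, Fern=36 ⇒ Spruce
Spruce: Quarry=17, Ivy=19, Corby=22, Fern=26 ⇒ Quarry
Quarry: Ivy=3, Corby=11, Fern=15 ⇒ Ivy
Ivy: Corby=14, Fern=16 ⇒ Corby
Corby: Fern=4 ⇒ Fern
NN route Fenby → Spruce → Quarry → Ivy → Corby → Fern → Fenby costs 92.
Optimal: Fenby → Spruce → Corby → Fern → Ivy → Quarry → Fenby costs 86 (by enumerating all 60 distinct tours).
Excess = 92 − 86 = 6.

6 km longer than the optimal tour.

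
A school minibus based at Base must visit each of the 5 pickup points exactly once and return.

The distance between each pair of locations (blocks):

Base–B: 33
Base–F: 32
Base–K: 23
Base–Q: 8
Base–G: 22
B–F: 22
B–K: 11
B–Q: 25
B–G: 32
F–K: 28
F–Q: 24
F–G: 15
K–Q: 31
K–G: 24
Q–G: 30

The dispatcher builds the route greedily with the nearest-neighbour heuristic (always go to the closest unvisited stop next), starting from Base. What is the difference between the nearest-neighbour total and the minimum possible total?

Base: Q=8, G=22, K=23, F=32, B=33 ⇒ Q
Q: F=24, B=25, G=30, K=31 ⇒ F
F: G=15, B=22, K=28 ⇒ G
G: K=24, B=32 ⇒ K
K: B=11 ⇒ B
NN route Base → Q → F → G → K → B → Base costs 115.
Optimal: Base → K → B → F → G → Q → Base costs 109 (by enumerating all 60 distinct tours).
Excess = 115 − 109 = 6.

6 blocks longer than the optimal tour.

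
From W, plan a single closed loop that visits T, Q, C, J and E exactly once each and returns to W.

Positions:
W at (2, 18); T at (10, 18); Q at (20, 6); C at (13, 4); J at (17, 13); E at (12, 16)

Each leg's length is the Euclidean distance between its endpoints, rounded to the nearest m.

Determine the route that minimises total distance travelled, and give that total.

Shortest round trip = 50 m.

There are 60 distinct closed tours to check (reversals are equivalent).
W-T-Q-C-J-E-W: 8+16+7+10+6+10 = 57
W-T-Q-C-E-J-W: 8+16+7+12+6+16 = 65
W-T-Q-J-C-E-W: 8+16+8+10+12+10 = 64
W-T-Q-J-E-C-W: 8+16+8+6+12+18 = 68
W-T-Q-E-C-J-W: 8+16+13+12+10+16 = 75
W-T-Q-E-J-C-W: 8+16+13+6+10+18 = 71
W-T-C-Q-J-E-W: 8+14+7+8+6+10 = 53
W-T-C-Q-E-J-W: 8+14+7+13+6+16 = 64
W-T-C-J-Q-E-W: 8+14+10+8+13+10 = 63
W-T-C-J-E-Q-W: 8+14+10+6+13+22 = 73
W-T-C-E-Q-J-W: 8+14+12+13+8+16 = 71
W-T-C-E-J-Q-W: 8+14+12+6+8+22 = 70
W-T-J-Q-C-E-W: 8+9+8+7+12+10 = 54
W-T-J-Q-E-C-W: 8+9+8+13+12+18 = 68
… (46 more)
W-T-E-J-Q-C-W: 8+3+6+8+7+18 = 50  ← best
The minimum is 50.
One optimal route: W → T → E → J → Q → C → W (or its reverse).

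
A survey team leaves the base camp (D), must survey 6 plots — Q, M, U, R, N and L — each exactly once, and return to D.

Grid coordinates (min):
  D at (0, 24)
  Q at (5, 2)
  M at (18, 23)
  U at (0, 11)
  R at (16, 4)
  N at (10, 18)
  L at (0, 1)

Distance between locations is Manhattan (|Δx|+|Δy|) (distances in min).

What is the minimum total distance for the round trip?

92 min — the shortest possible round trip.

With 6 stops there are 6!/2 = 360 distinct round trips (a route and its reverse cost the same).
D - Q - M - U - R - N - L - D: 27+34+30+23+20+27+23 = 184
D - Q - M - U - R - L - N - D: 27+34+30+23+19+27+16 = 176
D - Q - M - U - N - R - L - D: 27+34+30+17+20+19+23 = 170
D - Q - M - U - N - L - R - D: 27+34+30+17+27+19+36 = 190
D - Q - M - U - L - R - N - D: 27+34+30+10+19+20+16 = 156
D - Q - M - U - L - N - R - D: 27+34+30+10+27+20+36 = 184
D - Q - M - R - U - N - L - D: 27+34+21+23+17+27+23 = 172
D - Q - M - R - U - L - N - D: 27+34+21+23+10+27+16 = 158
… (352 more)
D - U - L - Q - R - M - N - D: 13+10+6+13+21+13+16 = 92  ← best
The minimum is 92.
One optimal route: D → U → L → Q → R → M → N → D (or its reverse).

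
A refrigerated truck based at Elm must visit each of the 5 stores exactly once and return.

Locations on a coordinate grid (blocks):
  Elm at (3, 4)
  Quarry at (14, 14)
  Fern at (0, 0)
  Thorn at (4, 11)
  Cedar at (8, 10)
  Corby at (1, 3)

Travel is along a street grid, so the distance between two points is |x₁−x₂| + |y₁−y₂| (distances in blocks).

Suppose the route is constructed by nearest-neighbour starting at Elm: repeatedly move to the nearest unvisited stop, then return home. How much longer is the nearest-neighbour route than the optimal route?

From Elm: Corby=3, Fern=7, Thorn=8, Cedar=11, Quarry=21 → choose Corby (3).
From Corby: Fern=4, Thorn=11, Cedar=14, Quarry=24 → choose Fern (4).
From Fern: Thorn=15, Cedar=18, Quarry=28 → choose Thorn (15).
From Thorn: Cedar=5, Quarry=13 → choose Cedar (5).
From Cedar: Quarry=10 → choose Quarry (10).
NN route Elm → Corby → Fern → Thorn → Cedar → Quarry → Elm costs 58.
Optimal: Elm → Fern → Corby → Thorn → Quarry → Cedar → Elm costs 56 (by enumerating all 60 distinct tours).
Excess = 58 − 56 = 2.

2 blocks longer than the optimal tour.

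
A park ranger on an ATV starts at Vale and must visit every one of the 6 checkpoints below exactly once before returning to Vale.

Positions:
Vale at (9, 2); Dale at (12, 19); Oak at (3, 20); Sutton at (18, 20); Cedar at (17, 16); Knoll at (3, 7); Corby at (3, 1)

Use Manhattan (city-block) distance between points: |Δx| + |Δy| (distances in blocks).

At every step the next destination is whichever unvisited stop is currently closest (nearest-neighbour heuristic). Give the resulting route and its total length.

From Vale: distances to unvisited — Corby=7, Knoll=11, Dale=20, Cedar=22, Oak=24, Sutton=27. Nearest is Corby (7).
From Corby: distances to unvisited — Knoll=6, Oak=19, Dale=27, Cedar=29, Sutton=34. Nearest is Knoll (6).
From Knoll: distances to unvisited — Oak=13, Dale=21, Cedar=23, Sutton=28. Nearest is Oak (13).
From Oak: distances to unvisited — Dale=10, Sutton=15, Cedar=18. Nearest is Dale (10).
From Dale: distances to unvisited — Sutton=7, Cedar=8. Nearest is Sutton (7).
From Sutton: distances to unvisited — Cedar=5. Nearest is Cedar (5).
Return Cedar→Vale: 22.
Total = 7 + 6 + 13 + 10 + 7 + 5 + 22 = 70.

70 blocks along Vale → Corby → Knoll → Oak → Dale → Sutton → Cedar → Vale.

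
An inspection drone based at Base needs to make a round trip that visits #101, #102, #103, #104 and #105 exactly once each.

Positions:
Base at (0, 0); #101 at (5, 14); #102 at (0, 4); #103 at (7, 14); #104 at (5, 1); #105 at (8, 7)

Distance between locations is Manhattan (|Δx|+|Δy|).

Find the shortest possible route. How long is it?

Base→#101→#102→#103→#104→#105→Base: 19+15+17+15+9+15 = 90
Base→#101→#102→#103→#105→#104→Base: 19+15+17+8+9+6 = 74
Base→#101→#102→#104→#103→#105→Base: 19+15+8+15+8+15 = 80
Base→#101→#102→#104→#105→#103→Base: 19+15+8+9+8+21 = 80
Base→#101→#102→#105→#103→#104→Base: 19+15+11+8+15+6 = 74
Base→#101→#102→#105→#104→#103→Base: 19+15+11+9+15+21 = 90
Base→#101→#103→#102→#104→#105→Base: 19+2+17+8+9+15 = 70
Base→#101→#103→#102→#105→#104→Base: 19+2+17+11+9+6 = 64
Base→#101→#103→#104→#102→#105→Base: 19+2+15+8+11+15 = 70
Base→#101→#103→#104→#105→#102→Base: 19+2+15+9+11+4 = 60
Base→#101→#103→#105→#102→#104→Base: 19+2+8+11+8+6 = 54
Base→#101→#103→#105→#104→#102→Base: 19+2+8+9+8+4 = 50
Base→#101→#104→#102→#103→#105→Base: 19+13+8+17+8+15 = 80
Base→#101→#104→#102→#105→#103→Base: 19+13+8+11+8+21 = 80
… (46 more)
Base→#102→#101→#103→#105→#104→Base: 4+15+2+8+9+6 = 44  ← best
The minimum is 44.
One optimal route: Base → #102 → #101 → #103 → #105 → #104 → Base (or its reverse).

Minimum total distance: 44.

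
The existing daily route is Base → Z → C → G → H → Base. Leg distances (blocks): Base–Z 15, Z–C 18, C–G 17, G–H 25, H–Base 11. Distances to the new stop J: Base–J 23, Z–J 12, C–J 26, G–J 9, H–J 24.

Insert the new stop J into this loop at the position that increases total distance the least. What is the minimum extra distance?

Insertion cost between consecutive stops i–j is d(i,J) + d(J,j) − d(i,j):
  between Base and Z: 23 + 12 − 15 = 20
  between Z and C: 12 + 26 − 18 = 20
  between C and G: 26 + 9 − 17 = 18
  between G and H: 9 + 24 − 25 = 8
  between H and Base: 24 + 23 − 11 = 36
Cheapest insertion is between G and H, adding 8.
New total = 86 + 8 = 94.

Adding 8 blocks by placing J on the G–H leg.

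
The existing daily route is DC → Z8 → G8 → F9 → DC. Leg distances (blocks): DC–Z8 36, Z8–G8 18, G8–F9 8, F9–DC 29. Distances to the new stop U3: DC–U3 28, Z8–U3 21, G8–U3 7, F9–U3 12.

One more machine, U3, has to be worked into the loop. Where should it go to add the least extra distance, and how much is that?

Insertion cost between consecutive stops i–j is d(i,U3) + d(U3,j) − d(i,j):
  between DC and Z8: 28 + 21 − 36 = 13
  between Z8 and G8: 21 + 7 − 18 = 10
  between G8 and F9: 7 + 12 − 8 = 11
  between F9 and DC: 12 + 28 − 29 = 11
Cheapest insertion is between Z8 and G8, adding 10.
New total = 91 + 10 = 101.

+10 blocks — insert U3 between Z8 and G8.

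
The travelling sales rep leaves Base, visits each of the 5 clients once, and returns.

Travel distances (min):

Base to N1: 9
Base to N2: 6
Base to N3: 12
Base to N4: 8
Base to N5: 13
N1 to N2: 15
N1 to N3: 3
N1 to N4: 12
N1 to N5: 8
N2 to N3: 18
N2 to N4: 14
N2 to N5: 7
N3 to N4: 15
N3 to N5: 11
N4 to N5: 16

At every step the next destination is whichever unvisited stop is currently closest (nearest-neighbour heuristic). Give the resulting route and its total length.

47 min along Base → N2 → N5 → N1 → N3 → N4 → Base.

From Base: distances to unvisited — N2=6, N4=8, N1=9, N3=12, N5=13. Nearest is N2 (6).
From N2: distances to unvisited — N5=7, N4=14, N1=15, N3=18. Nearest is N5 (7).
From N5: distances to unvisited — N1=8, N3=11, N4=16. Nearest is N1 (8).
From N1: distances to unvisited — N3=3, N4=12. Nearest is N3 (3).
From N3: distances to unvisited — N4=15. Nearest is N4 (15).
Return N4→Base: 8.
Total = 6 + 7 + 8 + 3 + 15 + 8 = 47.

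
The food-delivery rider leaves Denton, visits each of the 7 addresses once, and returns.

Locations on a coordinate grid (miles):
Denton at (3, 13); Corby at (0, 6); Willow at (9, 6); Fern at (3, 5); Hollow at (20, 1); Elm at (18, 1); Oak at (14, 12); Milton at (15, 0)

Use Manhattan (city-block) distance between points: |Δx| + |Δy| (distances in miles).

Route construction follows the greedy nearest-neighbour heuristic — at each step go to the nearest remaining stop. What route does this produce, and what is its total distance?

From Denton: distances to unvisited — Fern=8, Corby=10, Oak=12, Willow=13, Milton=25, Elm=27, Hollow=29. Nearest is Fern (8).
From Fern: distances to unvisited — Corby=4, Willow=7, Milton=17, Oak=18, Elm=19, Hollow=21. Nearest is Corby (4).
From Corby: distances to unvisited — Willow=9, Oak=20, Milton=21, Elm=23, Hollow=25. Nearest is Willow (9).
From Willow: distances to unvisited — Oak=11, Milton=12, Elm=14, Hollow=16. Nearest is Oak (11).
From Oak: distances to unvisited — Milton=13, Elm=15, Hollow=17. Nearest is Milton (13).
From Milton: distances to unvisited — Elm=4, Hollow=6. Nearest is Elm (4).
From Elm: distances to unvisited — Hollow=2. Nearest is Hollow (2).
Return Hollow→Denton: 29.
Total = 8 + 4 + 9 + 11 + 13 + 4 + 2 + 29 = 80.

80 miles along Denton → Fern → Corby → Willow → Oak → Milton → Elm → Hollow → Denton.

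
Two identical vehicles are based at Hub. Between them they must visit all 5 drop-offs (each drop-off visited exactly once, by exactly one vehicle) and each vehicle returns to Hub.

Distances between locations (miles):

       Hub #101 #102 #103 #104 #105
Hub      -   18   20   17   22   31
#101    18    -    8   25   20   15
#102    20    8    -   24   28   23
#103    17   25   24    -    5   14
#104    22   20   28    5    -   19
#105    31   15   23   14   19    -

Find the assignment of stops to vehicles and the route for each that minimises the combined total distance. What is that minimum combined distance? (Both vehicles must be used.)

Check every non-empty split of the stops between the two vehicles; for each half take its own optimal tour:
  {#101} + {#102, #103, #104, #105}: 36 + 84 = 120
  {#102} + {#101, #103, #104, #105}: 40 + 74 = 114
  {#101, #102} + {#103, #104, #105}: 46 + 72 = 118
  {#103} + {#101, #102, #104, #105}: 34 + 84 = 118
  {#101, #103} + {#102, #104, #105}: 60 + 84 = 144
  {#102, #103} + {#101, #104, #105}: 61 + 74 = 135
  … (15 splits in total)
Best: vehicle 1 Hub → #102 → Hub = 40; vehicle 2 Hub → #101 → #105 → #103 → #104 → Hub = 74; combined 114.

Minimum combined distance: 114 miles.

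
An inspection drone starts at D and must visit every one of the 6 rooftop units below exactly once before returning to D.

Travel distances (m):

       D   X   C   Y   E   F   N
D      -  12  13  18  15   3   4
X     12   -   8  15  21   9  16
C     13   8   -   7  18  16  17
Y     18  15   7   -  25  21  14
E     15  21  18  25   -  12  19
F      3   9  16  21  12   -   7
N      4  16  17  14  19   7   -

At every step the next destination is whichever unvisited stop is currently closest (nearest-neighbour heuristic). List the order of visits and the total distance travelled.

75 m along D → F → N → Y → C → X → E → D.

D → [F:3 / N:4 / X:12 / C:13 / E:15 / Y:18] → F (3)
F → [N:7 / X:9 / E:12 / C:16 / Y:21] → N (7)
N → [Y:14 / X:16 / C:17 / E:19] → Y (14)
Y → [C:7 / X:15 / E:25] → C (7)
C → [X:8 / E:18] → X (8)
X → [E:21] → E (21)
Return E→D: 15.
Total = 3 + 7 + 14 + 7 + 8 + 21 + 15 = 75.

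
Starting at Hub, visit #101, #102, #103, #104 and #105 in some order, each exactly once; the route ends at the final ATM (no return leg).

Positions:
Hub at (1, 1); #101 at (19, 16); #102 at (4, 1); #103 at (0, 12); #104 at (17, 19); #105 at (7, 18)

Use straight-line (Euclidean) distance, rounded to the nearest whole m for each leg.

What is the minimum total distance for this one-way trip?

There are 5! = 120 possible orderings.
Hub→#101→#102→#103→#104→#105: 23+21+12+18+10 = 84
Hub→#101→#102→#103→#105→#104: 23+21+12+9+10 = 75
Hub→#101→#102→#104→#103→#105: 23+21+22+18+9 = 93
Hub→#101→#102→#104→#105→#103: 23+21+22+10+9 = 85
Hub→#101→#102→#105→#103→#104: 23+21+17+9+18 = 88
Hub→#101→#102→#105→#104→#103: 23+21+17+10+18 = 89
Hub→#101→#103→#102→#104→#105: 23+19+12+22+10 = 86
Hub→#101→#103→#102→#105→#104: 23+19+12+17+10 = 81
Hub→#101→#103→#104→#102→#105: 23+19+18+22+17 = 99
Hub→#101→#103→#104→#105→#102: 23+19+18+10+17 = 87
Hub→#101→#103→#105→#102→#104: 23+19+9+17+22 = 90
Hub→#101→#103→#105→#104→#102: 23+19+9+10+22 = 83
Hub→#101→#104→#102→#103→#105: 23+4+22+12+9 = 70
Hub→#101→#104→#102→#105→#103: 23+4+22+17+9 = 75
… (106 more)
Hub→#102→#103→#105→#104→#101: 3+12+9+10+4 = 38  ← best
The minimum is 38.
One shortest path: Hub → #102 → #103 → #105 → #104 → #101.

38 m — the minimum one-way total.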